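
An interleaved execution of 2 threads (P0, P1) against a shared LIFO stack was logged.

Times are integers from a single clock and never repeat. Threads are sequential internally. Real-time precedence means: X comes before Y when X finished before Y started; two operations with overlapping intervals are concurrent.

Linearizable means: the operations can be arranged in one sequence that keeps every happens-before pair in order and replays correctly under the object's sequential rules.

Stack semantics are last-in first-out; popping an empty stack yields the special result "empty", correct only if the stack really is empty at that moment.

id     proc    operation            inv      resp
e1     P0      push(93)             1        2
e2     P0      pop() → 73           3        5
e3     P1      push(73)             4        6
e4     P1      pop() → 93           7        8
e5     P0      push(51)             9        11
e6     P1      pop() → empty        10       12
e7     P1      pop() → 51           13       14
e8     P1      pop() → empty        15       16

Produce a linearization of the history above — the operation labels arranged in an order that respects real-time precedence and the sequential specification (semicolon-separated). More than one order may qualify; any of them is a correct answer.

e1; e3; e2; e4; e6; e5; e7; e8

step 1: e1 push(93) — stack <93>
step 2: e3 push(73) — stack <93,73>
step 3: e2 pop() → 73 — stack <93>
step 4: e4 pop() → 93 — stack <>
step 5: e6 pop() → empty — stack <>
step 6: e5 push(51) — stack <51>
step 7: e7 pop() → 51 — stack <>
step 8: e8 pop() → empty — stack <>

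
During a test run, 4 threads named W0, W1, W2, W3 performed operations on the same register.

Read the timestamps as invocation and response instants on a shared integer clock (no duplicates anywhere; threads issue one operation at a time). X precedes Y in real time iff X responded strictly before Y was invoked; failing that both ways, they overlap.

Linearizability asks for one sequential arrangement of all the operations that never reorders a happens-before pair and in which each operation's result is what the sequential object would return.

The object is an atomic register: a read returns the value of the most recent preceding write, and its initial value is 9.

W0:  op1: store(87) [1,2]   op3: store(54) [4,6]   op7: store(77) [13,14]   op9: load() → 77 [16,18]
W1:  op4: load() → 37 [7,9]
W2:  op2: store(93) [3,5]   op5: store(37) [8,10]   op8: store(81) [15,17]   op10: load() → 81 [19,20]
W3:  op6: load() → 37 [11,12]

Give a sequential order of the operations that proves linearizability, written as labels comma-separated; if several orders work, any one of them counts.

after step 1 (op1 store(87)): value 87
after step 2 (op2 store(93)): value 93
after step 3 (op3 store(54)): value 54
after step 4 (op5 store(37)): value 37
after step 5 (op4 load() → 37): value 37
after step 6 (op6 load() → 37): value 37
after step 7 (op7 store(77)): value 77
after step 8 (op9 load() → 77): value 77
after step 9 (op8 store(81)): value 81
after step 10 (op10 load() → 81): value 81

op1, op2, op3, op5, op4, op6, op7, op9, op8, op10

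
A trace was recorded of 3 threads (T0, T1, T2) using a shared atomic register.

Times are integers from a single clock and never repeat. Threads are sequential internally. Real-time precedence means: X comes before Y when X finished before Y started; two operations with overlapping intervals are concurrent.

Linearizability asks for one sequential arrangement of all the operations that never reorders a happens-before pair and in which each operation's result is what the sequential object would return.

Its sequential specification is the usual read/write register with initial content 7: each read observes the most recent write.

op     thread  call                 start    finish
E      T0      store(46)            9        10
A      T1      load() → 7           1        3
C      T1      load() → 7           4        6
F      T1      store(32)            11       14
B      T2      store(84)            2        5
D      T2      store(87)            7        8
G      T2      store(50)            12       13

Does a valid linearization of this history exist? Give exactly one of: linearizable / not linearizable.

a witness: A, C, B, D, E, F, G
1. A load() → 7, leaving value 7
2. C load() → 7, leaving value 7
3. B store(84), leaving value 84
4. D store(87), leaving value 87
5. E store(46), leaving value 46
6. F store(32), leaving value 32
7. G store(50), leaving value 50

linearizable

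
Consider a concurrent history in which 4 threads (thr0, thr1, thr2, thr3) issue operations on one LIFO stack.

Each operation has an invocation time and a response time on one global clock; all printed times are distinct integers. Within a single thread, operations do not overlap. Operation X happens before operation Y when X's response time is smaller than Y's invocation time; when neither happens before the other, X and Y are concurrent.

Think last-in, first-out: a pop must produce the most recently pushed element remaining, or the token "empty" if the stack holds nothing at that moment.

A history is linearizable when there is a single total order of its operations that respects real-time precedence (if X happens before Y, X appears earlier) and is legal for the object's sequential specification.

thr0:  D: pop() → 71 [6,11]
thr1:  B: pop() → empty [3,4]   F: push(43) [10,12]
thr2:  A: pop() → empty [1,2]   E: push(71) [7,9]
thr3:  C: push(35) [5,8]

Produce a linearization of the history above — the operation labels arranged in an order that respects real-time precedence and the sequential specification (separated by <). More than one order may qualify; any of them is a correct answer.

1. A pop() → empty, leaving stack <>
2. B pop() → empty, leaving stack <>
3. C push(35), leaving stack <35>
4. E push(71), leaving stack <35,71>
5. D pop() → 71, leaving stack <35>
6. F push(43), leaving stack <35,43>

A < B < C < E < D < F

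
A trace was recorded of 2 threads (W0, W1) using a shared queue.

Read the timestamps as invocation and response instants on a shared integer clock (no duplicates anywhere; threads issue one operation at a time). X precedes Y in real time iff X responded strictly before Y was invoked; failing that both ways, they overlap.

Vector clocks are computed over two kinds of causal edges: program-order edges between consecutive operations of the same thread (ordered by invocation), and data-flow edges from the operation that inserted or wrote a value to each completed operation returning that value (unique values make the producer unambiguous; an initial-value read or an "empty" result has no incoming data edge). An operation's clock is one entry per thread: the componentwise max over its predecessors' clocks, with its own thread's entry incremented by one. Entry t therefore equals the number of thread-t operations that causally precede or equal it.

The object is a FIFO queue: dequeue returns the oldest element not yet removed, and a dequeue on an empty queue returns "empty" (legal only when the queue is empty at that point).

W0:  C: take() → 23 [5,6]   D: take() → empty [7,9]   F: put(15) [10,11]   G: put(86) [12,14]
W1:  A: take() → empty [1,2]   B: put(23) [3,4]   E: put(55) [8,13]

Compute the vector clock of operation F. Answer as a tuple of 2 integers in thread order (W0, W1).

A (invocation 1): nothing precedes it; W1's component alone gives (0, 1)
invoked at 3, B merges VC(A)=(0, 1) and bumps W1's slot → (0, 2)
invoked at 8, E merges VC(B)=(0, 2) and bumps W1's slot → (0, 3)
invoked at 5, C merges VC(B)=(0, 2) and bumps W0's slot → (1, 2)
invoked at 7, D merges VC(C)=(1, 2) and bumps W0's slot → (2, 2)
invoked at 10, F merges VC(D)=(2, 2) and bumps W0's slot → (3, 2)
invoked at 12, G merges VC(F)=(3, 2) and bumps W0's slot → (4, 2)
target: VC(F) = (3, 2)

(3, 2)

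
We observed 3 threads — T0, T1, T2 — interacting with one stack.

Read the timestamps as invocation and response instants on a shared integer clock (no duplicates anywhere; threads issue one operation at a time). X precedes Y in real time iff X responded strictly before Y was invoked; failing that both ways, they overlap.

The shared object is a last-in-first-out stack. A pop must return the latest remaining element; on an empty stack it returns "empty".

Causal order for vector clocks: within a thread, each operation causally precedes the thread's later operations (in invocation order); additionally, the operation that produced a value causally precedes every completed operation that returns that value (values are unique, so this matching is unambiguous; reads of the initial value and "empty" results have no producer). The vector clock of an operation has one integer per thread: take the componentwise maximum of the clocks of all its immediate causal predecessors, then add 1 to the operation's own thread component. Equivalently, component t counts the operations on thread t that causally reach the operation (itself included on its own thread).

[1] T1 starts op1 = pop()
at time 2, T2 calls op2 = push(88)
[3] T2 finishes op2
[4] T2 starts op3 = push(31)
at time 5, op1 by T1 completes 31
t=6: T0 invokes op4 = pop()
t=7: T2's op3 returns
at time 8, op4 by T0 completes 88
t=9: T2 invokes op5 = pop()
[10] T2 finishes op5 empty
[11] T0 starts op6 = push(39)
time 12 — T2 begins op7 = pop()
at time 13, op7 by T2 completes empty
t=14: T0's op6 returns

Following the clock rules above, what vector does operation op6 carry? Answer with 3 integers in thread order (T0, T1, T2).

(2, 0, 1)

op2, invoked 2, has no incoming edges; only T2's bump applies → (0, 0, 1)
op3, invoked 4, takes VC(op2)=(0, 0, 1) under max, adds 1 for T2 → (0, 0, 2)
op4, invoked 6, takes VC(op2)=(0, 0, 1) under max, adds 1 for T0 → (1, 0, 1)
op5, invoked 9, takes VC(op3)=(0, 0, 2) under max, adds 1 for T2 → (0, 0, 3)
op1, invoked 1, takes VC(op3)=(0, 0, 2) under max, adds 1 for T1 → (0, 1, 2)
op6, invoked 11, takes VC(op4)=(1, 0, 1) under max, adds 1 for T0 → (2, 0, 1)
op7, invoked 12, takes VC(op5)=(0, 0, 3) under max, adds 1 for T2 → (0, 0, 4)
target: VC(op6) = (2, 0, 1)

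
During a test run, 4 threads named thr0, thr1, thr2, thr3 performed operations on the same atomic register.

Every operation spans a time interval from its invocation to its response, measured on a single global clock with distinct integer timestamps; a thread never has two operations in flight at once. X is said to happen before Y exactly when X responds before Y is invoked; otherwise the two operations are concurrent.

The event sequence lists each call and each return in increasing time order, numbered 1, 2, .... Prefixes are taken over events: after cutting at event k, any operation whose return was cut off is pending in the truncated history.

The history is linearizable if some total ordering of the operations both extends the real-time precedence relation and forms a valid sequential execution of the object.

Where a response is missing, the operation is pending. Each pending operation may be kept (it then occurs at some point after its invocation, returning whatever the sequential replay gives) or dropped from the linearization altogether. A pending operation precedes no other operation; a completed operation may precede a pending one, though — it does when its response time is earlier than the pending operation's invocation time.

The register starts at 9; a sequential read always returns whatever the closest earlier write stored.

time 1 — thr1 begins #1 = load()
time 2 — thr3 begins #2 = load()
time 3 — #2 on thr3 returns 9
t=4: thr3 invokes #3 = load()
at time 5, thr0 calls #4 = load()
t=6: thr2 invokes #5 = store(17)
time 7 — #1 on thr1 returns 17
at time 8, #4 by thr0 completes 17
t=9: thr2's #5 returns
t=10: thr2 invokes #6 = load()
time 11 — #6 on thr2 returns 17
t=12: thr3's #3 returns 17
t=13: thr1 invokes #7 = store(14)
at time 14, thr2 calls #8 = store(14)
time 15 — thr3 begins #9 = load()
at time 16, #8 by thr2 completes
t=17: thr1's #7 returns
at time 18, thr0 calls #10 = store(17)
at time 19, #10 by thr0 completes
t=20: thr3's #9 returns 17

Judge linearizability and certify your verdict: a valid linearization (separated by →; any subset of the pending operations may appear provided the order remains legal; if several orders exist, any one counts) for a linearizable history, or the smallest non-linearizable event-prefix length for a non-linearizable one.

1. #2 load() → 9, leaving value 9
2. #5 store(17), leaving value 17
3. #1 load() → 17, leaving value 17
4. #3 load() → 17, leaving value 17
5. #4 load() → 17, leaving value 17
6. #6 load() → 17, leaving value 17
7. #7 store(14), leaving value 14
8. #8 store(14), leaving value 14
9. #10 store(17), leaving value 17
10. #9 load() → 17, leaving value 17

linearizable — witness: #2 → #5 → #1 → #3 → #4 → #6 → #7 → #8 → #10 → #9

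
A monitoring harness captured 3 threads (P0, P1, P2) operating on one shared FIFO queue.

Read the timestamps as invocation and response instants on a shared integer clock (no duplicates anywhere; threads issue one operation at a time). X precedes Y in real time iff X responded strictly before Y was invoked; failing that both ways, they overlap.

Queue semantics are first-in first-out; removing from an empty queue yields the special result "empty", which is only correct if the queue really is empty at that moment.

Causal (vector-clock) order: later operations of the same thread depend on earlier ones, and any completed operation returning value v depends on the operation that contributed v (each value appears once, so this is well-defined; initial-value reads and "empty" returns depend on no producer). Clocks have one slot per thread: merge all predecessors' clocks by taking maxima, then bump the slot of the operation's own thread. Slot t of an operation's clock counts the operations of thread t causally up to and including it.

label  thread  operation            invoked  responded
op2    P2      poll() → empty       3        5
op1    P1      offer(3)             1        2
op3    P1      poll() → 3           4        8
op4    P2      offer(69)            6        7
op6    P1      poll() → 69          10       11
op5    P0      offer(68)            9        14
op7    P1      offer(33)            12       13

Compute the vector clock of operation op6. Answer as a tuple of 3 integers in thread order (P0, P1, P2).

VC(op2, invoked at 3): no causal predecessors; +1 on P2 → (0, 0, 1)
VC(op1, invoked at 1): no causal predecessors; +1 on P1 → (0, 1, 0)
VC(op5, invoked at 9): no causal predecessors; +1 on P0 → (1, 0, 0)
invoked at 6, op4 merges VC(op2)=(0, 0, 1) and bumps P2's slot → (0, 0, 2)
invoked at 4, op3 merges VC(op1)=(0, 1, 0) and bumps P1's slot → (0, 2, 0)
invoked at 10, op6 merges VC(op3)=(0, 2, 0), VC(op4)=(0, 0, 2) and bumps P1's slot → (0, 3, 2)
invoked at 12, op7 merges VC(op6)=(0, 3, 2) and bumps P1's slot → (0, 4, 2)
target: VC(op6) = (0, 3, 2)

(0, 3, 2)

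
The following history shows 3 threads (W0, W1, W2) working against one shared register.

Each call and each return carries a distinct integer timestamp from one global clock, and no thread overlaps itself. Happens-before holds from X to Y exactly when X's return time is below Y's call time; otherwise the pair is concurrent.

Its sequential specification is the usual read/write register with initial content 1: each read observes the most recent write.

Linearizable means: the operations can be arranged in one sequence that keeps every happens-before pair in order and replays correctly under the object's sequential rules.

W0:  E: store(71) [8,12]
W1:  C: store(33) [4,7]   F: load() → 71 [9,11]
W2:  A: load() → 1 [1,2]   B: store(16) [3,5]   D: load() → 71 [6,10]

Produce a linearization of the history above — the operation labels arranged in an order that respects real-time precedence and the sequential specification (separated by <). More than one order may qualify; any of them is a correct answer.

after step 1 (A load() → 1): value 1
after step 2 (B store(16)): value 16
after step 3 (C store(33)): value 33
after step 4 (E store(71)): value 71
after step 5 (D load() → 71): value 71
after step 6 (F load() → 71): value 71

A < B < C < E < D < F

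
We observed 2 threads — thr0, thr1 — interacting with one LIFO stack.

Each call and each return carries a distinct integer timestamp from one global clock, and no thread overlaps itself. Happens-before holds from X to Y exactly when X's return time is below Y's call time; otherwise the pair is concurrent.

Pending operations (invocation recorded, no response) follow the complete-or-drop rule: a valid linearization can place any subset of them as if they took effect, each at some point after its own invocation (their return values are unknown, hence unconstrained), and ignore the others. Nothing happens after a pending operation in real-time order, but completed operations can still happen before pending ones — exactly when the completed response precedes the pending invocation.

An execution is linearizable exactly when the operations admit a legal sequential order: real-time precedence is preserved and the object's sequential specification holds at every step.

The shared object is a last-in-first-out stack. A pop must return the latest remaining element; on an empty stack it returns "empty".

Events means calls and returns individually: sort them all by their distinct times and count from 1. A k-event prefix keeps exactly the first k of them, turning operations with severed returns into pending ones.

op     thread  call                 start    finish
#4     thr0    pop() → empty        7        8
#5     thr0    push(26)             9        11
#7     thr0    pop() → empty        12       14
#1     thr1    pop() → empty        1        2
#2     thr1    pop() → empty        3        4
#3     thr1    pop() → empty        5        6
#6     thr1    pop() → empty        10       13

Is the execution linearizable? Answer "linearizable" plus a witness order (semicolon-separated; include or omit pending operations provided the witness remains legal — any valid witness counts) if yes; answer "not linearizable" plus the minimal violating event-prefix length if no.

not linearizable — minimal violating prefix: 14 events

cut after 13 events: linearizable; cut after 14 events (#7 responds, time 14): not linearizable
checked exhaustively: 3 real-time-consistent orders of 7 completed operations, zero legal LIFO stack replays
for example #1, #2, #3, #4, #5, #6, #7 fails at step 6: #6 pop() → empty is not legal there
for example #1, #2, #3, #4, #5, #7, #6 fails at step 6: #7 pop() → empty is not legal there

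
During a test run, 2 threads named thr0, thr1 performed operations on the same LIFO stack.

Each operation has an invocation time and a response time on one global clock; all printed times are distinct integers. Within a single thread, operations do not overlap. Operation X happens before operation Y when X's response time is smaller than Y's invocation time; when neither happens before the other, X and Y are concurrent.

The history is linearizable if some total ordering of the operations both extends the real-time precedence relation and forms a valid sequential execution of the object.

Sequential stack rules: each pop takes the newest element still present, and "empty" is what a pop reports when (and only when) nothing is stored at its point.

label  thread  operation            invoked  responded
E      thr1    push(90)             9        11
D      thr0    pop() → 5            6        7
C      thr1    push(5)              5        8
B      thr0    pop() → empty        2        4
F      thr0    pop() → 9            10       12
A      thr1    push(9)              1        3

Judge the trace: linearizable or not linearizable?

one valid linearization: B, A, C, D, F, E
1. B pop() → empty, leaving stack <>
2. A push(9), leaving stack <9>
3. C push(5), leaving stack <9,5>
4. D pop() → 5, leaving stack <9>
5. F pop() → 9, leaving stack <>
6. E push(90), leaving stack <90>

linearizable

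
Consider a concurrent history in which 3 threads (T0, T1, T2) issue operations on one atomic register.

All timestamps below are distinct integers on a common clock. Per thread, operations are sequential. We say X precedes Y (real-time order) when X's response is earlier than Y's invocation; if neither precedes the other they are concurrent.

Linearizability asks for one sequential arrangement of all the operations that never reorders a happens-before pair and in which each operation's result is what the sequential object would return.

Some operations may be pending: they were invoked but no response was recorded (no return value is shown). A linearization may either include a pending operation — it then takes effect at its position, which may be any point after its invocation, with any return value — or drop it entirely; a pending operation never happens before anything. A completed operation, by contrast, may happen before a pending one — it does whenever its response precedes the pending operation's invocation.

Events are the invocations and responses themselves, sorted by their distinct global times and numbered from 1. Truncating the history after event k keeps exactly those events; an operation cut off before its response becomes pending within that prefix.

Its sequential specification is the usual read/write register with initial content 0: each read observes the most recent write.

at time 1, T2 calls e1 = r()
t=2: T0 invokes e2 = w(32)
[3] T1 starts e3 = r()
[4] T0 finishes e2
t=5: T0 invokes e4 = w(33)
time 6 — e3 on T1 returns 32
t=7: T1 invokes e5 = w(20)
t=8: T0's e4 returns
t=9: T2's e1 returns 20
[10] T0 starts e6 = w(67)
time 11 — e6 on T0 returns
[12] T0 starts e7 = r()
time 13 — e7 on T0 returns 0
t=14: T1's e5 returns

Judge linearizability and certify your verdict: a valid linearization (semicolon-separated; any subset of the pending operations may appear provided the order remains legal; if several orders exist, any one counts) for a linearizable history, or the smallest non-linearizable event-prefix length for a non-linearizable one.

prefix check: 1..12 passes, 1..13 fails once e7's time-13 response joins
6 completed operations, 12 real-time-consistent orders — every atomic register replay fails
include/drop combinations of the 1 pending operation (e5) were all tried; none helps
one such order, e1, e2, e3, e4, e6, e7 (pending dropped), breaks at step 1 where e1 r() → 20 is illegal
one such order, e1, e2, e4, e3, e6, e7 (pending dropped), breaks at step 1 where e1 r() → 20 is illegal

not linearizable — minimal violating prefix: 13 events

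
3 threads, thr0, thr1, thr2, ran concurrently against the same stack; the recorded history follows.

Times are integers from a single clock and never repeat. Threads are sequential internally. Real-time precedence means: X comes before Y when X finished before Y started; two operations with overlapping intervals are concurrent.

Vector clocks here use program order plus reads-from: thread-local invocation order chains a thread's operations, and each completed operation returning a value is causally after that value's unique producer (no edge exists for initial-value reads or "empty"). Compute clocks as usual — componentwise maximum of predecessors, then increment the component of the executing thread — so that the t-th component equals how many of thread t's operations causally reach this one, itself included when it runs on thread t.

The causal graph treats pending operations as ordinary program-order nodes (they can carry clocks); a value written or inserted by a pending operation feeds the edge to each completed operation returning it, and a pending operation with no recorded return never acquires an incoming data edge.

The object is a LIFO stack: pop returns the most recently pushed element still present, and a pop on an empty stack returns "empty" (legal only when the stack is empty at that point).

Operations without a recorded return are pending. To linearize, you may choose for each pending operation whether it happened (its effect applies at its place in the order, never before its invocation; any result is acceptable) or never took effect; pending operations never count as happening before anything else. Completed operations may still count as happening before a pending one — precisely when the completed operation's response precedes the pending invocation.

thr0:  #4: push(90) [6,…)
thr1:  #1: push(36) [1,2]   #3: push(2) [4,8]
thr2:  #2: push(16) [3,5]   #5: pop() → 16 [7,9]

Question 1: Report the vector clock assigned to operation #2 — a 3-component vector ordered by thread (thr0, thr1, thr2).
root op #2, invoked 3: fresh clock plus thr2's own tick → (0, 0, 1)
root op #1, invoked 1: fresh clock plus thr1's own tick → (0, 1, 0)
root op #4, invoked 6: fresh clock plus thr0's own tick → (1, 0, 0)
from VC(#2)=(0, 0, 1), #5 (invoked 7) maxes components and bumps thr2 → (0, 0, 2)
from VC(#1)=(0, 1, 0), #3 (invoked 4) maxes components and bumps thr1 → (0, 2, 0)
target: VC(#2) = (0, 0, 1)

(0, 0, 1)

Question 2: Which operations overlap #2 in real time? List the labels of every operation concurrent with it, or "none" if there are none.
#2 spans [3,5]: anything still running between times 3 and 5 counts as concurrent
#1 [1,2]: before
#3 [4,8]: concurrent
#4 [6,…): after
#5 [7,9]: after

#3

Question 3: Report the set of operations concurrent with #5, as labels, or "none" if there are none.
concurrent with #5 ([7,9]): every op whose interval crosses 7..9
#1 [1,2]: before
#2 [3,5]: before
#3 [4,8]: concurrent
#4 [6,…): concurrent

#3, #4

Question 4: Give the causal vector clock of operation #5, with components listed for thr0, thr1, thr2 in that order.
VC(#2, invoked at 3): no causal predecessors; +1 on thr2 → (0, 0, 1)
VC(#1, invoked at 1): no causal predecessors; +1 on thr1 → (0, 1, 0)
VC(#4, invoked at 6): no causal predecessors; +1 on thr0 → (1, 0, 0)
invoked at 7, #5 merges VC(#2)=(0, 0, 1) and bumps thr2's slot → (0, 0, 2)
invoked at 4, #3 merges VC(#1)=(0, 1, 0) and bumps thr1's slot → (0, 2, 0)
target: VC(#5) = (0, 0, 2)

(0, 0, 2)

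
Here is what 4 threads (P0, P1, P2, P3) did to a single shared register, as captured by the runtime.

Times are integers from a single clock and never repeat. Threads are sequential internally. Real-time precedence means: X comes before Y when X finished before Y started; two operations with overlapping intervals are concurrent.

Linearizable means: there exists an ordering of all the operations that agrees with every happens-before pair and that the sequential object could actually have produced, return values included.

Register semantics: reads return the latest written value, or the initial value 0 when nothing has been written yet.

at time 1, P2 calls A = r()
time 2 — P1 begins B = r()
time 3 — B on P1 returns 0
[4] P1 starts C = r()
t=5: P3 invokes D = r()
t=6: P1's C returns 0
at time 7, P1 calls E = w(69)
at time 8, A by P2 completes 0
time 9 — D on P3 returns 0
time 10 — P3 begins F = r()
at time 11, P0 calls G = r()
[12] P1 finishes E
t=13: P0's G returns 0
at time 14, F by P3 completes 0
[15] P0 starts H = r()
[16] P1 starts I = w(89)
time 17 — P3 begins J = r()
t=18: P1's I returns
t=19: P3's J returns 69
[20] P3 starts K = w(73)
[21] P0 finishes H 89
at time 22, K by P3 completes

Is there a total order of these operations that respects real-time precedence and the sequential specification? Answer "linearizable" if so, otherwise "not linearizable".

witness order: A, B, C, D, F, G, E, J, I, H, K
after step 1 (A r() → 0): value 0
after step 2 (B r() → 0): value 0
after step 3 (C r() → 0): value 0
after step 4 (D r() → 0): value 0
after step 5 (F r() → 0): value 0
after step 6 (G r() → 0): value 0
after step 7 (E w(69)): value 69
after step 8 (J r() → 69): value 69
after step 9 (I w(89)): value 89
after step 10 (H r() → 89): value 89
after step 11 (K w(73)): value 73

linearizable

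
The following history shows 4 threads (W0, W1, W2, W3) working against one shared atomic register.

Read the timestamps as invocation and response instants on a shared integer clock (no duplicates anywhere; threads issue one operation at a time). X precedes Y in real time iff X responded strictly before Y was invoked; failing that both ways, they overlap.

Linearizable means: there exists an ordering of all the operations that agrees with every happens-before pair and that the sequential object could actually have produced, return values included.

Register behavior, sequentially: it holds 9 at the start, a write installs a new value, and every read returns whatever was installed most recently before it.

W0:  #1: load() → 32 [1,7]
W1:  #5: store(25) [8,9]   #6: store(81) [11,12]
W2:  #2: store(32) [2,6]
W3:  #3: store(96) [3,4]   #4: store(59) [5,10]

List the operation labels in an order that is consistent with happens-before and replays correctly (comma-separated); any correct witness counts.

1. #2 store(32), leaving value 32
2. #1 load() → 32, leaving value 32
3. #3 store(96), leaving value 96
4. #4 store(59), leaving value 59
5. #5 store(25), leaving value 25
6. #6 store(81), leaving value 81

#2, #1, #3, #4, #5, #6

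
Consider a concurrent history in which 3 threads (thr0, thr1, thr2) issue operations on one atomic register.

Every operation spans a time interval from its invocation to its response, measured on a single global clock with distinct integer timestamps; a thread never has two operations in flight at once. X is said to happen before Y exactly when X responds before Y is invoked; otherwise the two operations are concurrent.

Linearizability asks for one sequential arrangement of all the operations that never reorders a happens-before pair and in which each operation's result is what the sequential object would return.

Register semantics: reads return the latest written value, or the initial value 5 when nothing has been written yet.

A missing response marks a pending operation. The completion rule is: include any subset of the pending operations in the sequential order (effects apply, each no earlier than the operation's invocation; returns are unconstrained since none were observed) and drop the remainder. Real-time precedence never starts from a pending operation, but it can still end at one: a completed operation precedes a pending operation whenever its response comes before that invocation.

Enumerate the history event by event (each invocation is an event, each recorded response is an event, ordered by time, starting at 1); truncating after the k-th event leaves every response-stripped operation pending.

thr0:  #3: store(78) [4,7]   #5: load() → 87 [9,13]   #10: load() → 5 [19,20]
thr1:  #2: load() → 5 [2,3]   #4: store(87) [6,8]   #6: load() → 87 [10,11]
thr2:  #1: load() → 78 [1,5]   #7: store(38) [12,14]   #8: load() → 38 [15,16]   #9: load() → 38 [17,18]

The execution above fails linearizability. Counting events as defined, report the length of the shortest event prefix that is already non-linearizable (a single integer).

events 1..19 are linearizable; a witness order is #2, #3, #1, #4, #5, #6, #7, #8, #9:
1. #2 load() → 5, leaving value 5
2. #3 store(78), leaving value 78
3. #1 load() → 78, leaving value 78
4. #4 store(87), leaving value 87
5. #5 load() → 87, leaving value 87
6. #6 load() → 87, leaving value 87
7. #7 store(38), leaving value 38
8. #8 load() → 38, leaving value 38
9. #9 load() → 38, leaving value 38
event 20 — #10's response, time 20 — after it, nothing linearizes
sample order #1, #2, #3, #4, #5, #6, #7, #8, #9, #10 stalls at step 1 — #1 load() → 78 has no legal effect
sample order #1, #2, #3, #4, #6, #5, #7, #8, #9, #10 stalls at step 1 — #1 load() → 78 has no legal effect

20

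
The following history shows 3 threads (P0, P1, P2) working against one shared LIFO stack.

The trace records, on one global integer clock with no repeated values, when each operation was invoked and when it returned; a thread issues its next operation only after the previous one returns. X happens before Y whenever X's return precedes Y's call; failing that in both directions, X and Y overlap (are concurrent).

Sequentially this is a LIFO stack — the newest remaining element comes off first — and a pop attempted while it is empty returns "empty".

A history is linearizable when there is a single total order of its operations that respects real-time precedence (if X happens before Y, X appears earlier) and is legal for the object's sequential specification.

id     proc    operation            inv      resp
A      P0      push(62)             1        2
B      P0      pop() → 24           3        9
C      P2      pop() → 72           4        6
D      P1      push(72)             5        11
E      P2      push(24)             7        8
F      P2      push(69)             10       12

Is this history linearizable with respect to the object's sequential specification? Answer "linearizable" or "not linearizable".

linearizable

a witness: A, D, C, E, B, F
step 1: A push(62) — stack <62>
step 2: D push(72) — stack <62,72>
step 3: C pop() → 72 — stack <62>
step 4: E push(24) — stack <62,24>
step 5: B pop() → 24 — stack <62>
step 6: F push(69) — stack <62,69>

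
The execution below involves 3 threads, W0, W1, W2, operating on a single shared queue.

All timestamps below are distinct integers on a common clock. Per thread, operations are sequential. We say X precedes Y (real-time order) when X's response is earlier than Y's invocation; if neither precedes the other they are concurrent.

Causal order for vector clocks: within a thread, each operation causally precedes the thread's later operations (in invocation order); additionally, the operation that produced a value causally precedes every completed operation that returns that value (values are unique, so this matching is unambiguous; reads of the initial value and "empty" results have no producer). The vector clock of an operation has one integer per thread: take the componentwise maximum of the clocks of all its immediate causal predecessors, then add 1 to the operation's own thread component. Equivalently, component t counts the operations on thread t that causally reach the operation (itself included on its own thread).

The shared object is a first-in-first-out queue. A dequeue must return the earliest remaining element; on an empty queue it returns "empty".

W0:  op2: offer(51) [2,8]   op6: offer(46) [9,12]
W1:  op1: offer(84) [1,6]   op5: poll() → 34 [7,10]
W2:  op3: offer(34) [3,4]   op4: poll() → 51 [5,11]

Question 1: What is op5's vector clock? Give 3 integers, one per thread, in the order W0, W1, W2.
(0, 2, 1)

invoked at 3, op3 has no predecessors; its own W2 bump gives (0, 0, 1)
invoked at 1, op1 has no predecessors; its own W1 bump gives (0, 1, 0)
invoked at 2, op2 has no predecessors; its own W0 bump gives (1, 0, 0)
op6, invoked 9, takes VC(op2)=(1, 0, 0) under max, adds 1 for W0 → (2, 0, 0)
op5, invoked 7, takes VC(op1)=(0, 1, 0), VC(op3)=(0, 0, 1) under max, adds 1 for W1 → (0, 2, 1)
op4, invoked 5, takes VC(op2)=(1, 0, 0), VC(op3)=(0, 0, 1) under max, adds 1 for W2 → (1, 0, 2)
target: VC(op5) = (0, 2, 1)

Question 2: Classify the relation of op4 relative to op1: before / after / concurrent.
concurrent

op4 spans [5,11], op1 spans [1,6]
the intervals overlap in both directions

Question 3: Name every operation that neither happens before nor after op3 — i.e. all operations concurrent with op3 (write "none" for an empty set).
op1, op2

op3 runs from 3 to 4; window-overlapping ops are concurrent
op1 [1,6]: concurrent
op2 [2,8]: concurrent
op4 [5,11]: after
op5 [7,10]: after
op6 [9,12]: after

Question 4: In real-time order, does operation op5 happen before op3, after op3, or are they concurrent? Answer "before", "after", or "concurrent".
after

op5 spans [7,10], op3 spans [3,4]
resp(op3)=4 < inv(op5)=7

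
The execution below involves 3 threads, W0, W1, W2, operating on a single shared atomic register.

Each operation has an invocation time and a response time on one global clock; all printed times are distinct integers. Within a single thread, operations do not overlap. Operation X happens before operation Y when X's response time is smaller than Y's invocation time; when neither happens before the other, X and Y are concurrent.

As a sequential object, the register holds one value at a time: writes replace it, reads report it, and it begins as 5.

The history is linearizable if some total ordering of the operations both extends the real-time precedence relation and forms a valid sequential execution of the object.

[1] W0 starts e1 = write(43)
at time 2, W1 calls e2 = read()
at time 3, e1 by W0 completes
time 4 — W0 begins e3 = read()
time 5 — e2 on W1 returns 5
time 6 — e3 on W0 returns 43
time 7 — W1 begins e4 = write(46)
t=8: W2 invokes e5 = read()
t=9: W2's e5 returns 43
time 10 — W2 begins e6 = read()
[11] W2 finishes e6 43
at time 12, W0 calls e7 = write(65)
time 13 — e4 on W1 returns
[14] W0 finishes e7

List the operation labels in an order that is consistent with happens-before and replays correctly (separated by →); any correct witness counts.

after step 1 (e2 read() → 5): value 5
after step 2 (e1 write(43)): value 43
after step 3 (e3 read() → 43): value 43
after step 4 (e5 read() → 43): value 43
after step 5 (e6 read() → 43): value 43
after step 6 (e4 write(46)): value 46
after step 7 (e7 write(65)): value 65

e2 → e1 → e3 → e5 → e6 → e4 → e7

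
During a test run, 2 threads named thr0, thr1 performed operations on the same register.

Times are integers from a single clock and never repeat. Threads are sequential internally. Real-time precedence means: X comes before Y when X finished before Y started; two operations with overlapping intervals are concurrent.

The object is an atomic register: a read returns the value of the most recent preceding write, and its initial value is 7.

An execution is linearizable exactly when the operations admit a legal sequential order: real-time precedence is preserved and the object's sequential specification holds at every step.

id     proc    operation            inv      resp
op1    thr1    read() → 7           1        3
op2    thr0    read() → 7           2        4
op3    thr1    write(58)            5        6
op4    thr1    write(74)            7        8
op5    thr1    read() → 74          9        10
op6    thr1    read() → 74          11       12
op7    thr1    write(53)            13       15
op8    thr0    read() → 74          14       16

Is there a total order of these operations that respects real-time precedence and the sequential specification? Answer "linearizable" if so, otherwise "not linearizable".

linearizable

one valid linearization: op1, op2, op3, op4, op5, op6, op8, op7
1. op1 read() → 7, leaving value 7
2. op2 read() → 7, leaving value 7
3. op3 write(58), leaving value 58
4. op4 write(74), leaving value 74
5. op5 read() → 74, leaving value 74
6. op6 read() → 74, leaving value 74
7. op8 read() → 74, leaving value 74
8. op7 write(53), leaving value 53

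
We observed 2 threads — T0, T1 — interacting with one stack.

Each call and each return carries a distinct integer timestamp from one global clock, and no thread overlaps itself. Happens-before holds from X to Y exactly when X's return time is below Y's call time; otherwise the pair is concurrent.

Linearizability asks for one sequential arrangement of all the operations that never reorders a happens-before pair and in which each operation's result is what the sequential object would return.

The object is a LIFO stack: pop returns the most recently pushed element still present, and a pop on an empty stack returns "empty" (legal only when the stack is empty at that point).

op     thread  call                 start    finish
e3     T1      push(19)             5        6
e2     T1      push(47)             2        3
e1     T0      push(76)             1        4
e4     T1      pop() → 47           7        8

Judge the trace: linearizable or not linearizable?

not linearizable

the violation lands at event 8, e4's response at time 8: events 1..7 linearize, events 1..8 do not
2 orders of the 4 completed stack ops respect real time; none is legal
one such order, e1, e2, e3, e4, breaks at step 4 where e4 pop() → 47 is illegal
one such order, e2, e1, e3, e4, breaks at step 4 where e4 pop() → 47 is illegal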